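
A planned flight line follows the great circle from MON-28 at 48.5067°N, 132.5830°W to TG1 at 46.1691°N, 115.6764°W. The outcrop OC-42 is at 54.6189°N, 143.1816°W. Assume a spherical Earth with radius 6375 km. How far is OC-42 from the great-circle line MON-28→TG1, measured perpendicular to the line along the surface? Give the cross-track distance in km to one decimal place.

662.5 km

δ₁₃ = central angle MON-28→OC-42 = 0.156552 rad  (haversine)
θ₁₃ = bearing MON-28→OC-42 = 316.918°,  θ₁₂ = bearing MON-28→TG1 = 95.211°
dₓₜ = R·arcsin(sin δ₁₃ · sin(θ₁₃ − θ₁₂)) = 6375·arcsin(0.15591·sin(221.707°)) = -662.480 km
|dₓₜ| = 662.480 km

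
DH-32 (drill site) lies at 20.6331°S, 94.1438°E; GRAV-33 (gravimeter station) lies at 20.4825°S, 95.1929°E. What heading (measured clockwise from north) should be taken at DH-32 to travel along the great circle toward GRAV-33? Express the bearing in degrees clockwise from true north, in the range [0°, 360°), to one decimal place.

Δλ = 1.0491°
y = sin Δλ · cos φ₂ = 0.017152
x = cos φ₁ sin φ₂ − sin φ₁ cos φ₂ cos Δλ = 0.002573
θ = atan2(y, x) = 81.4680° → 81.4680° (mod 360°)

81.5°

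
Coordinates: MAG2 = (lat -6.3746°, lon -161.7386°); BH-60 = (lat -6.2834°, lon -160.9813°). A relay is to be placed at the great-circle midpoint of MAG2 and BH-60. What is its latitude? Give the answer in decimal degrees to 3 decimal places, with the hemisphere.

6.329°S

Bx = cos φ₂ cos Δλ = 0.993906,  By = cos φ₂ sin Δλ = 0.013138
φₘ = atan2(sin φ₁ + sin φ₂, √((cos φ₁ + Bx)² + By²)) = -6.32914°
λₘ = λ₁ + atan2(By, cos φ₁ + Bx) = -161.35992°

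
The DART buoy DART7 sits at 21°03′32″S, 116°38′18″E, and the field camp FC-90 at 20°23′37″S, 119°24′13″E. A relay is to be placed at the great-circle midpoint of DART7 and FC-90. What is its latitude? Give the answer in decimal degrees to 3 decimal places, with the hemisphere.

20.732°S

DART7: φ = -21.05889°, λ = +116.63833°
FC-90: φ = -20.39361°, λ = +119.40361°
Bx = cos φ₂ cos Δλ = 0.936229,  By = cos φ₂ sin Δλ = 0.045221
φₘ = atan2(sin φ₁ + sin φ₂, √((cos φ₁ + Bx)² + By²)) = -20.73177°
λₘ = λ₁ + atan2(By, cos φ₁ + Bx) = 118.02401°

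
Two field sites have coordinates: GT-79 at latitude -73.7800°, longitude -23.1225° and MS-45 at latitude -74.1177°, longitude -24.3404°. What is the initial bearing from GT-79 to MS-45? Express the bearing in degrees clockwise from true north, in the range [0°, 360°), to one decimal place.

224.3°

Δλ = -1.2179°
y = sin Δλ · cos φ₂ = -0.005817
x = cos φ₁ sin φ₂ − sin φ₁ cos φ₂ cos Δλ = -0.005953
θ = atan2(y, x) = -135.6653° → 224.3347° (mod 360°)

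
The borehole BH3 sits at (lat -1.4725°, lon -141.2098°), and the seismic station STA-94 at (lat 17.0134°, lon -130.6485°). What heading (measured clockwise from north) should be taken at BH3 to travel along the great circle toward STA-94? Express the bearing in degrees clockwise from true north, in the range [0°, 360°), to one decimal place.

Δλ = 10.5613°
y = sin Δλ · cos φ₂ = 0.175266
x = cos φ₁ sin φ₂ − sin φ₁ cos φ₂ cos Δλ = 0.316655
θ = atan2(y, x) = 28.9642° → 28.9642° (mod 360°)

29.0°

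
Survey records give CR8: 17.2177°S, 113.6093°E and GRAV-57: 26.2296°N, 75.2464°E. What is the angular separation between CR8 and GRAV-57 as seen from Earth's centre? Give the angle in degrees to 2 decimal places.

57.25°

Δφ = 43.4473°,  Δλ = -38.3629°
a = sin²(Δφ/2) + cos φ₁ cos φ₂ sin²(Δλ/2) = 0.229493
c = 2·arcsin(√a) = 0.999155 rad = 57.2473°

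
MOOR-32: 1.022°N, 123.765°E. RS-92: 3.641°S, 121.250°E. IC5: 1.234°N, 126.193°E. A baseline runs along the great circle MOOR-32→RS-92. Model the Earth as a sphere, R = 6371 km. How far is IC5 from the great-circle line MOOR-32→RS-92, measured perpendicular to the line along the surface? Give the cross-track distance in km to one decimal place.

226.4 km

δ₁₃ = central angle MOOR-32→IC5 = 0.042530 rad  (haversine)
θ₁₃ = bearing MOOR-32→IC5 = 84.986°,  θ₁₂ = bearing MOOR-32→RS-92 = 208.316°
dₓₜ = R·arcsin(sin δ₁₃ · sin(θ₁₃ − θ₁₂)) = 6371·arcsin(0.04252·sin(-123.330°)) = -226.369 km
|dₓₜ| = 226.369 km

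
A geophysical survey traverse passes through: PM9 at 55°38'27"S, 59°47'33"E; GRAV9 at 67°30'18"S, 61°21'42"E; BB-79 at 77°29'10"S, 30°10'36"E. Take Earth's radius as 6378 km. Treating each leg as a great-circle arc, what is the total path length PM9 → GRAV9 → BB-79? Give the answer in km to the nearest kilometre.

PM9: φ = -55.64083°, λ = +59.79250°
GRAV9: φ = -67.50500°, λ = +61.36167°
BB-79: φ = -77.48611°, λ = +30.17667°
PM9→GRAV9: c = 0.207462 rad, d = 1323.19 km
GRAV9→BB-79: c = 0.233400 rad, d = 1488.62 km
Total = 1323.19 + 1488.62 = 2811.82 km

2812 km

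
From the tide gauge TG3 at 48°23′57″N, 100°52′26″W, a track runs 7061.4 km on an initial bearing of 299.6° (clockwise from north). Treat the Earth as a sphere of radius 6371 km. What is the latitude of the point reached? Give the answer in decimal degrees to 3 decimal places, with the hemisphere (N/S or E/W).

38.837°N

TG3: φ = +48.39917°, λ = -100.87389°
δ = d/R = 7061.4/6371 = 1.108366 rad
φ₂ = arcsin(sin φ₁ cos δ + cos φ₁ sin δ cos θ)
   = arcsin(0.74779·0.44612 + 0.66394·0.89497·0.49394) = 38.83716°
λ₂ = λ₁ + atan2(sin θ sin δ cos φ₁, cos δ − sin φ₁ sin φ₂) = 166.59703°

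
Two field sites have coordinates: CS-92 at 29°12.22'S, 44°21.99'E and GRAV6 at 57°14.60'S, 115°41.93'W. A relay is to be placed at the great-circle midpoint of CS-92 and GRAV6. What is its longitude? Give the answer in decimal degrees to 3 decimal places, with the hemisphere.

17.505°E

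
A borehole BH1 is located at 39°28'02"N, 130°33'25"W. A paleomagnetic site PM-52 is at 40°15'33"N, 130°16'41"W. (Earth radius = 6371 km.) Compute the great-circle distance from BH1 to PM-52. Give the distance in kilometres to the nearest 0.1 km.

BH1: φ = +39.46722°, λ = -130.55694°
PM-52: φ = +40.25917°, λ = -130.27806°
Δφ = 0.7919°,  Δλ = 0.2789°
a = sin²(Δφ/2) + cos φ₁ cos φ₂ sin²(Δλ/2) = 0.000051
c = 2·arcsin(√a) = 0.014318 rad = 0.8204°
d = R·c = 6371 × 0.014318 = 91.2 km

91.2 km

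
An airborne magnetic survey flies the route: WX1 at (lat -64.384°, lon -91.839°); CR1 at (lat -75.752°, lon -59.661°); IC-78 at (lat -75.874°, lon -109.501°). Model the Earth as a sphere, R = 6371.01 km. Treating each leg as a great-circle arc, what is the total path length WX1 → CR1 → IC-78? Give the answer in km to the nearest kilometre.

WX1→CR1: c = 0.269000 rad, d = 1713.80 km
CR1→IC-78: c = 0.206914 rad, d = 1318.25 km
Total = 1713.80 + 1318.25 = 3032.06 km

3032 km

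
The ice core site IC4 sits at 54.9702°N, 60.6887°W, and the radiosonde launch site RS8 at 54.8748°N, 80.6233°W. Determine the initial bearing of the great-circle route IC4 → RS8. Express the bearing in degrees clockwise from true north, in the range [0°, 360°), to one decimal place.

277.7°

Δλ = -19.9346°
y = sin Δλ · cos φ₂ = -0.196169
x = cos φ₁ sin φ₂ − sin φ₁ cos φ₂ cos Δλ = 0.026565
θ = atan2(y, x) = -82.2881° → 277.7119° (mod 360°)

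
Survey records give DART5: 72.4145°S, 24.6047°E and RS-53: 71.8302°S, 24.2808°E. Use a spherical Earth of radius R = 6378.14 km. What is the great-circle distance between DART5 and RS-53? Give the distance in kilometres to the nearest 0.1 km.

66.0 km

Δφ = 0.5843°,  Δλ = -0.3239°
a = sin²(Δφ/2) + cos φ₁ cos φ₂ sin²(Δλ/2) = 0.000027
c = 2·arcsin(√a) = 0.010345 rad = 0.5927°
d = R·c = 6378.14 × 0.010345 = 66.0 km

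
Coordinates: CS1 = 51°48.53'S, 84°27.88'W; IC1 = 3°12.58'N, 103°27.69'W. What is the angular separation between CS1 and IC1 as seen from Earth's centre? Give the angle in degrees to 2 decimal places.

57.34°

CS1: φ = -51.80883°, λ = -84.46467°
IC1: φ = +3.20967°, λ = -103.46150°
Δφ = 55.0185°,  Δλ = -18.9968°
a = sin²(Δφ/2) + cos φ₁ cos φ₂ sin²(Δλ/2) = 0.230155
c = 2·arcsin(√a) = 1.000727 rad = 57.3374°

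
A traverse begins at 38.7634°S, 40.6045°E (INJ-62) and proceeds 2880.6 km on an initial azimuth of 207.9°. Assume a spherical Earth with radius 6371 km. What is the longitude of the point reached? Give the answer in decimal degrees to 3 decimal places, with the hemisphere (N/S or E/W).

16.626°E

δ = d/R = 2880.6/6371 = 0.452143 rad
φ₂ = arcsin(sin φ₁ cos δ + cos φ₁ sin δ cos θ)
   = arcsin(-0.62611·0.89951 + 0.77974·0.43689·-0.88377) = -59.79790°
λ₂ = λ₁ + atan2(sin θ sin δ cos φ₁, cos δ − sin φ₁ sin φ₂) = 16.62618°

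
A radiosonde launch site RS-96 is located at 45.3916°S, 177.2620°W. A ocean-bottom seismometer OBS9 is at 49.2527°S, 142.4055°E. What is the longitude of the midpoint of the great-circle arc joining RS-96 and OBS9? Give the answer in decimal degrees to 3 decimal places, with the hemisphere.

163.341°E

Bx = cos φ₂ cos Δλ = 0.497572,  By = cos φ₂ sin Δλ = -0.422458
φₘ = atan2(sin φ₁ + sin φ₂, √((cos φ₁ + Bx)² + By²)) = -49.12020°
λₘ = λ₁ + atan2(By, cos φ₁ + Bx) = 163.34094°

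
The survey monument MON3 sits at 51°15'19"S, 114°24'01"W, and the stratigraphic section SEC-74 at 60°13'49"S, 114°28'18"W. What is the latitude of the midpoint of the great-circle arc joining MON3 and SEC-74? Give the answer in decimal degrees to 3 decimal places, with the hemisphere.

MON3: φ = -51.25528°, λ = -114.40028°
SEC-74: φ = -60.23028°, λ = -114.47167°
Bx = cos φ₂ cos Δλ = 0.496515,  By = cos φ₂ sin Δλ = -0.000619
φₘ = atan2(sin φ₁ + sin φ₂, √((cos φ₁ + Bx)² + By²)) = -55.74278°
λₘ = λ₁ + atan2(By, cos φ₁ + Bx) = -114.43186°

55.743°S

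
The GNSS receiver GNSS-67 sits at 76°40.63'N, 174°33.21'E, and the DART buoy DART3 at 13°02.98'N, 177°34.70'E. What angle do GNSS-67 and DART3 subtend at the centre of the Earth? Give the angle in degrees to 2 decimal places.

63.65°

GNSS-67: φ = +76.67717°, λ = +174.55350°
DART3: φ = +13.04967°, λ = +177.57833°
Δφ = -63.6275°,  Δλ = 3.0248°
a = sin²(Δφ/2) + cos φ₁ cos φ₂ sin²(Δλ/2) = 0.278054
c = 2·arcsin(√a) = 1.110858 rad = 63.6475°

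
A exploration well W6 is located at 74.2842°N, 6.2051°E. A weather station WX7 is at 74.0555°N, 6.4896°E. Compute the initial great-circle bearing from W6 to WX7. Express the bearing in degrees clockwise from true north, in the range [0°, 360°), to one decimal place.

161.1°

Δλ = 0.2845°
y = sin Δλ · cos φ₂ = 0.001364
x = cos φ₁ sin φ₂ − sin φ₁ cos φ₂ cos Δλ = -0.003988
θ = atan2(y, x) = 161.1188° → 161.1188° (mod 360°)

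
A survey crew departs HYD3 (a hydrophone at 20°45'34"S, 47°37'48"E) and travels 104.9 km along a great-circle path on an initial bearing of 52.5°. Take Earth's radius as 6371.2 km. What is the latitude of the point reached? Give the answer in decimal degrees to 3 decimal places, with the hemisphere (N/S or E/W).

20.183°S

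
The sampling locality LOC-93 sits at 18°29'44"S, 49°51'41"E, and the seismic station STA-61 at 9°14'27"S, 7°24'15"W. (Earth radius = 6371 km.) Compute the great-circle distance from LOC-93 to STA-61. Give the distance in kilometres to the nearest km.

6243 km

LOC-93: φ = -18.49556°, λ = +49.86139°
STA-61: φ = -9.24083°, λ = -7.40417°
Δφ = 9.2547°,  Δλ = -57.2656°
a = sin²(Δφ/2) + cos φ₁ cos φ₂ sin²(Δλ/2) = 0.221449
c = 2·arcsin(√a) = 0.979903 rad = 56.1443°
d = R·c = 6371 × 0.979903 = 6243.0 km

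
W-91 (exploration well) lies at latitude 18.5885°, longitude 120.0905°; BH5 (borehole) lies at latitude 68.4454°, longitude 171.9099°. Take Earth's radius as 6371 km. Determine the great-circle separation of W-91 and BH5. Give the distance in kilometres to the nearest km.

6585 km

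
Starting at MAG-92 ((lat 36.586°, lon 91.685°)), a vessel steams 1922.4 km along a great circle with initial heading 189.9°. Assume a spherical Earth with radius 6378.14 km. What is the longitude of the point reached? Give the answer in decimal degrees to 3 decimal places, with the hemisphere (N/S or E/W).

88.581°E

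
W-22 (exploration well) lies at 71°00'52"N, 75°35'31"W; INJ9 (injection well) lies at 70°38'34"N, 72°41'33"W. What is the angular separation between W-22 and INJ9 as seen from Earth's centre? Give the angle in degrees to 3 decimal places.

1.022°

W-22: φ = +71.01444°, λ = -75.59194°
INJ9: φ = +70.64278°, λ = -72.69250°
Δφ = -0.3717°,  Δλ = 2.8994°
a = sin²(Δφ/2) + cos φ₁ cos φ₂ sin²(Δλ/2) = 0.000080
c = 2·arcsin(√a) = 0.017837 rad = 1.0220°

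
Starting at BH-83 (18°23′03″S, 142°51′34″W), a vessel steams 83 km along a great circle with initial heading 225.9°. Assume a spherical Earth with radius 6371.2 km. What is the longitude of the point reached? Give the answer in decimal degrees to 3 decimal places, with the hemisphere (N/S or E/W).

143.426°W

BH-83: φ = -18.38417°, λ = -142.85944°
δ = d/R = 83/6371.2 = 0.013027 rad
φ₂ = arcsin(sin φ₁ cos δ + cos φ₁ sin δ cos θ)
   = arcsin(-0.31539·0.99992 + 0.94896·0.01303·-0.69591) = -18.90276°
λ₂ = λ₁ + atan2(sin θ sin δ cos φ₁, cos δ − sin φ₁ sin φ₂) = -143.42601°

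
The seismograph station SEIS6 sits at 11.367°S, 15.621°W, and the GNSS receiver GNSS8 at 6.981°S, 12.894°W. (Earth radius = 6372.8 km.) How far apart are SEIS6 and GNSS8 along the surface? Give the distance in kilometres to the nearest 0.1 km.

Δφ = 4.3860°,  Δλ = 2.7270°
a = sin²(Δφ/2) + cos φ₁ cos φ₂ sin²(Δλ/2) = 0.002015
c = 2·arcsin(√a) = 0.089814 rad = 5.1459°
d = R·c = 6372.8 × 0.089814 = 572.4 km

572.4 km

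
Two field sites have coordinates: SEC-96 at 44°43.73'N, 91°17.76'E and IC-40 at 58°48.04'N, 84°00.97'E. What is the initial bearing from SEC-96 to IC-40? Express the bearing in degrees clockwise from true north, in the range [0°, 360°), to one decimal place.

345.1°

SEC-96: φ = +44.72883°, λ = +91.29600°
IC-40: φ = +58.80067°, λ = +84.01617°
Δλ = -7.2798°
y = sin Δλ · cos φ₂ = -0.065641
x = cos φ₁ sin φ₂ − sin φ₁ cos φ₂ cos Δλ = 0.246077
θ = atan2(y, x) = -14.9358° → 345.0642° (mod 360°)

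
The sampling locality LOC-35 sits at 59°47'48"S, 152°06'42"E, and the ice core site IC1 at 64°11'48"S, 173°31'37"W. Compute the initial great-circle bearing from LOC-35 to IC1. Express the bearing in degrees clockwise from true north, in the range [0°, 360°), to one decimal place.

120.1°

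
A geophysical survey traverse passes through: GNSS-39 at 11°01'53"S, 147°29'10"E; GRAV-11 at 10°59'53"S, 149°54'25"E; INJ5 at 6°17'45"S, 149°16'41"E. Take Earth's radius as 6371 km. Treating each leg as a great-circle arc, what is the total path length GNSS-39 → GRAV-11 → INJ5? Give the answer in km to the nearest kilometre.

GNSS-39: φ = -11.03139°, λ = +147.48611°
GRAV-11: φ = -10.99806°, λ = +149.90694°
INJ5: φ = -6.29583°, λ = +149.27806°
GNSS-39→GRAV-11: c = 0.041477 rad, d = 264.25 km
GRAV-11→INJ5: c = 0.082783 rad, d = 527.41 km
Total = 264.25 + 527.41 = 791.66 km

792 km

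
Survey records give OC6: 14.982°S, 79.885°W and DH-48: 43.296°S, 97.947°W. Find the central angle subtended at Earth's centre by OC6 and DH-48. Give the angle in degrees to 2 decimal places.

Δφ = -28.3140°,  Δλ = -18.0620°
a = sin²(Δφ/2) + cos φ₁ cos φ₂ sin²(Δλ/2) = 0.077143
c = 2·arcsin(√a) = 0.562893 rad = 32.2514°

32.25°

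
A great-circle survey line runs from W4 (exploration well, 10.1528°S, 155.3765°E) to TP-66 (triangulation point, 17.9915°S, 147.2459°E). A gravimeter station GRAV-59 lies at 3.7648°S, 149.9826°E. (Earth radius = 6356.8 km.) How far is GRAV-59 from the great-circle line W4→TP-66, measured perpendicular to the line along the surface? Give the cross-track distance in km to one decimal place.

920.4 km

δ₁₃ = central angle W4→GRAV-59 = 0.145442 rad  (haversine)
θ₁₃ = bearing W4→GRAV-59 = 319.669°,  θ₁₂ = bearing W4→TP-66 = 224.253°
dₓₜ = R·arcsin(sin δ₁₃ · sin(θ₁₃ − θ₁₂)) = 6356.8·arcsin(0.14493·sin(95.416°)) = 920.388 km
|dₓₜ| = 920.388 km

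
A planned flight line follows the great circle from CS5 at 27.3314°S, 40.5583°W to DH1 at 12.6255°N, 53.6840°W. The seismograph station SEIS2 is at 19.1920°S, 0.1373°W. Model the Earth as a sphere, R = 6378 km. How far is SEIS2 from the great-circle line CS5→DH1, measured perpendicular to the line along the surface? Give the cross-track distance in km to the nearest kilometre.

4028 km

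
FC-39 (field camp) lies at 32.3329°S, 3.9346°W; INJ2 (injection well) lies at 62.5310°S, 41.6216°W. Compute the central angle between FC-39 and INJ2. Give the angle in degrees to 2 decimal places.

38.47°

Δφ = -30.1981°,  Δλ = -37.6870°
a = sin²(Δφ/2) + cos φ₁ cos φ₂ sin²(Δλ/2) = 0.108513
c = 2·arcsin(√a) = 0.671363 rad = 38.4663°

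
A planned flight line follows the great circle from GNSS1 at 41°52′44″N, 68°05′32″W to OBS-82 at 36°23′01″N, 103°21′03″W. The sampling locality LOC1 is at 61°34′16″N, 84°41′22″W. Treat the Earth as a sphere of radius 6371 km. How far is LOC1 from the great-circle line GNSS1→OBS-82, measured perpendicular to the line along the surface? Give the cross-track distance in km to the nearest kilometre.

GNSS1: φ = +41.87889°, λ = -68.09222°
OBS-82: φ = +36.38361°, λ = -103.35083°
LOC1: φ = +61.57111°, λ = -84.68944°
δ₁₃ = central angle GNSS1→LOC1 = 0.385134 rad  (haversine)
θ₁₃ = bearing GNSS1→LOC1 = 338.779°,  θ₁₂ = bearing GNSS1→OBS-82 = 270.348°
dₓₜ = R·arcsin(sin δ₁₃ · sin(θ₁₃ − θ₁₂)) = 6371·arcsin(0.37568·sin(68.431°)) = 2273.837 km
|dₓₜ| = 2273.837 km

2274 km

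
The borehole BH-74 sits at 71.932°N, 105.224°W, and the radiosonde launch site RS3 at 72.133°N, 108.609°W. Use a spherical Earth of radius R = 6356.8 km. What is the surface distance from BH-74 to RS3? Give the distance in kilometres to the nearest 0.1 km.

Δφ = 0.2010°,  Δλ = -3.3850°
a = sin²(Δφ/2) + cos φ₁ cos φ₂ sin²(Δλ/2) = 0.000086
c = 2·arcsin(√a) = 0.018557 rad = 1.0632°
d = R·c = 6356.8 × 0.018557 = 118.0 km

118.0 km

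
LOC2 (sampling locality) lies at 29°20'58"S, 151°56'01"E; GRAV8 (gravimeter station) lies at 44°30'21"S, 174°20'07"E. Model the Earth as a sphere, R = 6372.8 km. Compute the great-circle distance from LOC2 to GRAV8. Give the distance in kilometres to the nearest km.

2594 km

LOC2: φ = -29.34944°, λ = +151.93361°
GRAV8: φ = -44.50583°, λ = +174.33528°
Δφ = -15.1564°,  Δλ = 22.4017°
a = sin²(Δφ/2) + cos φ₁ cos φ₂ sin²(Δλ/2) = 0.040848
c = 2·arcsin(√a) = 0.407022 rad = 23.3207°
d = R·c = 6372.8 × 0.407022 = 2593.9 km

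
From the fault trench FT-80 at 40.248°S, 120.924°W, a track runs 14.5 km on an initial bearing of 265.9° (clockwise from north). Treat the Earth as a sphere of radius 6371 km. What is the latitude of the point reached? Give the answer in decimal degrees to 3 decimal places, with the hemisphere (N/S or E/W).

δ = d/R = 14.5/6371 = 0.002276 rad
φ₂ = arcsin(sin φ₁ cos δ + cos φ₁ sin δ cos θ)
   = arcsin(-0.64610·1.00000 + 0.76326·0.00228·-0.07150) = -40.25720°
λ₂ = λ₁ + atan2(sin θ sin δ cos φ₁, cos δ − sin φ₁ sin φ₂) = -121.09444°

40.257°S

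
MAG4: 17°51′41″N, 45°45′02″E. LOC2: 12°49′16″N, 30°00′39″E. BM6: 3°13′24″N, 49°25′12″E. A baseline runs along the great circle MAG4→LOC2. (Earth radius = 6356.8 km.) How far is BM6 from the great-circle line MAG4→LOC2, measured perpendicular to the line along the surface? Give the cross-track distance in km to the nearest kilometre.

1671 km

MAG4: φ = +17.86139°, λ = +45.75056°
LOC2: φ = +12.82111°, λ = +30.01083°
BM6: φ = +3.22333°, λ = +49.42000°
δ₁₃ = central angle MAG4→BM6 = 0.263081 rad  (haversine)
θ₁₃ = bearing MAG4→BM6 = 165.776°,  θ₁₂ = bearing MAG4→LOC2 = 253.841°
dₓₜ = R·arcsin(sin δ₁₃ · sin(θ₁₃ − θ₁₂)) = 6356.8·arcsin(0.26006·sin(-88.065°)) = -1671.377 km
|dₓₜ| = 1671.377 km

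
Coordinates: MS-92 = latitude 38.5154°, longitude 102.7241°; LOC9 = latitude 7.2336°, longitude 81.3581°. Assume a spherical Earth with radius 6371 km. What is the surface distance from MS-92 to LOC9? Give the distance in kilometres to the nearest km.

4086 km

Δφ = -31.2818°,  Δλ = -21.3660°
a = sin²(Δφ/2) + cos φ₁ cos φ₂ sin²(Δλ/2) = 0.099362
c = 2·arcsin(√a) = 0.641371 rad = 36.7478°
d = R·c = 6371 × 0.641371 = 4086.2 km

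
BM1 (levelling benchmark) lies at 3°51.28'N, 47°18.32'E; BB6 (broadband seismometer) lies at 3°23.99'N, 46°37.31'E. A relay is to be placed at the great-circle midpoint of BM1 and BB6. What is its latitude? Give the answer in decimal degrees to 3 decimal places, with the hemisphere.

BM1: φ = +3.85467°, λ = +47.30533°
BB6: φ = +3.39983°, λ = +46.62183°
Bx = cos φ₂ cos Δλ = 0.998169,  By = cos φ₂ sin Δλ = -0.011908
φₘ = atan2(sin φ₁ + sin φ₂, √((cos φ₁ + Bx)² + By²)) = 3.62731°
λₘ = λ₁ + atan2(By, cos φ₁ + Bx) = 46.96350°

3.627°N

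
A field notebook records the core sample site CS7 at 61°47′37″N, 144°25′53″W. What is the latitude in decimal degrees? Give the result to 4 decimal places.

61.7936°N

61° + 47′/60 + 37″/3600 = 61 + 0.78333 + 0.01028 = 61.7936°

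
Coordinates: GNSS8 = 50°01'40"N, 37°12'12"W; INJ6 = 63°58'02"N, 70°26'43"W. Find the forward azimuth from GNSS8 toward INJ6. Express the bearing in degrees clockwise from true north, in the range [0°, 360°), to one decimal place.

320.9°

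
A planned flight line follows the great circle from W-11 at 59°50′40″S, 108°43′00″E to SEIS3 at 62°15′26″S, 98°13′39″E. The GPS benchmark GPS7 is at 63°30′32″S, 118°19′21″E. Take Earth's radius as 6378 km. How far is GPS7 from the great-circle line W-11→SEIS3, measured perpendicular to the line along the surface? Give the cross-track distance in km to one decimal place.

621.1 km

W-11: φ = -59.84444°, λ = +108.71667°
SEIS3: φ = -62.25722°, λ = +98.22750°
GPS7: φ = -63.50889°, λ = +118.32250°
δ₁₃ = central angle W-11→GPS7 = 0.101890 rad  (haversine)
θ₁₃ = bearing W-11→GPS7 = 132.963°,  θ₁₂ = bearing W-11→SEIS3 = 240.052°
dₓₜ = R·arcsin(sin δ₁₃ · sin(θ₁₃ − θ₁₂)) = 6378·arcsin(0.10171·sin(-107.089°)) = -621.070 km
|dₓₜ| = 621.070 km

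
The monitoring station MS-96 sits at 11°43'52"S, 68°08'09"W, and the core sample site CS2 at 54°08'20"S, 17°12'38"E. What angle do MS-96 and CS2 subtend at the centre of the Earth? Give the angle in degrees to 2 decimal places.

77.80°

MS-96: φ = -11.73111°, λ = -68.13583°
CS2: φ = -54.13889°, λ = +17.21056°
Δφ = -42.4078°,  Δλ = 85.3464°
a = sin²(Δφ/2) + cos φ₁ cos φ₂ sin²(Δλ/2) = 0.394343
c = 2·arcsin(√a) = 1.357878 rad = 77.8007°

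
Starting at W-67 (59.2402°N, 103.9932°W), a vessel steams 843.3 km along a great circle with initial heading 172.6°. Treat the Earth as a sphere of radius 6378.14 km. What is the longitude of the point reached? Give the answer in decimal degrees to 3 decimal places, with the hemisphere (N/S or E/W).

δ = d/R = 843.3/6378.14 = 0.132217 rad
φ₂ = arcsin(sin φ₁ cos δ + cos φ₁ sin δ cos θ)
   = arcsin(0.85932·0.99127 + 0.51144·0.13183·-0.99167) = 51.71661°
λ₂ = λ₁ + atan2(sin θ sin δ cos φ₁, cos δ − sin φ₁ sin φ₂) = -102.42276°

102.423°W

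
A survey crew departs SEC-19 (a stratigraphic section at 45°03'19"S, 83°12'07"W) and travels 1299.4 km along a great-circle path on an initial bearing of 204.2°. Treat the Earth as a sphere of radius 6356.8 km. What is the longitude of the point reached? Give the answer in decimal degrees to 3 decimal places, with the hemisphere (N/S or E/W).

91.644°W

SEC-19: φ = -45.05528°, λ = -83.20194°
δ = d/R = 1299.4/6356.8 = 0.204411 rad
φ₂ = arcsin(sin φ₁ cos δ + cos φ₁ sin δ cos θ)
   = arcsin(-0.70779·0.97918 + 0.70642·0.20299·-0.91212) = -55.47194°
λ₂ = λ₁ + atan2(sin θ sin δ cos φ₁, cos δ − sin φ₁ sin φ₂) = -91.64376°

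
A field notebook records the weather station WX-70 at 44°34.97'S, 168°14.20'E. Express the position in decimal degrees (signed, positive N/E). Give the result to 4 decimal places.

lat: 44.5828° S → -44.5828°
lon: 168.2367° E → +168.2367°

-44.5828°, +168.2367°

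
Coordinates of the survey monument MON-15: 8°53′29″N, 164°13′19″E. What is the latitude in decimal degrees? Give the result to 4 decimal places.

8.8914°N

8° + 53′/60 + 29″/3600 = 8 + 0.88333 + 0.00806 = 8.8914°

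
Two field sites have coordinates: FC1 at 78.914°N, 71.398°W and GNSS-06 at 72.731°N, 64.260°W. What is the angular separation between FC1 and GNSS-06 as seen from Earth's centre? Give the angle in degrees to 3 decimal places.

6.414°

Δφ = -6.1830°,  Δλ = 7.1380°
a = sin²(Δφ/2) + cos φ₁ cos φ₂ sin²(Δλ/2) = 0.003130
c = 2·arcsin(√a) = 0.111946 rad = 6.4140°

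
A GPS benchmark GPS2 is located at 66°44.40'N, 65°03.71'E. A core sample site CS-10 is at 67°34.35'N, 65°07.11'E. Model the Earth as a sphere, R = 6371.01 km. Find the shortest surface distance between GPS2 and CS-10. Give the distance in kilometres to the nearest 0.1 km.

92.6 km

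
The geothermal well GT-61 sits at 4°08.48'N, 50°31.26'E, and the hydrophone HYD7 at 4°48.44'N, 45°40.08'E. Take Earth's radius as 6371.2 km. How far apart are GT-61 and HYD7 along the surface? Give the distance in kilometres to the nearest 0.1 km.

GT-61: φ = +4.14133°, λ = +50.52100°
HYD7: φ = +4.80733°, λ = +45.66800°
Δφ = 0.6660°,  Δλ = -4.8530°
a = sin²(Δφ/2) + cos φ₁ cos φ₂ sin²(Δλ/2) = 0.001815
c = 2·arcsin(√a) = 0.085238 rad = 4.8838°
d = R·c = 6371.2 × 0.085238 = 543.1 km

543.1 km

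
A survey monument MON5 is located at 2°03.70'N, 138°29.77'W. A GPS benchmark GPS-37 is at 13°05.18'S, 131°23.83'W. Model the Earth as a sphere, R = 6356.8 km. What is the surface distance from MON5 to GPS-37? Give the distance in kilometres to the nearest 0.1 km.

1853.5 km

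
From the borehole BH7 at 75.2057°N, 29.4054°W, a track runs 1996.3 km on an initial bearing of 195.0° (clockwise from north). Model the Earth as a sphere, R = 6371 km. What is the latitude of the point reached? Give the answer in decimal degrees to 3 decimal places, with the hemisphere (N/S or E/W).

57.538°N

δ = d/R = 1996.3/6371 = 0.313342 rad
φ₂ = arcsin(sin φ₁ cos δ + cos φ₁ sin δ cos θ)
   = arcsin(0.96685·0.95131 + 0.25535·0.30824·-0.96593) = 57.53772°
λ₂ = λ₁ + atan2(sin θ sin δ cos φ₁, cos δ − sin φ₁ sin φ₂) = -37.95315°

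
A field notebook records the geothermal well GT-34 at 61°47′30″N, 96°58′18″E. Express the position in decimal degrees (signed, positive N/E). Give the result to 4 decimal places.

+61.7917°, +96.9717°

lat: 61.7917° N → +61.7917°
lon: 96.9717° E → +96.9717°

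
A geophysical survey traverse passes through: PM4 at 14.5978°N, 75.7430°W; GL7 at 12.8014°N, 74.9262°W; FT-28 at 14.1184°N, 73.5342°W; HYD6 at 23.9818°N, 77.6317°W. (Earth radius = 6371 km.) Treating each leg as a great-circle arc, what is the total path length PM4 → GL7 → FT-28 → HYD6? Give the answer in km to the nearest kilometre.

1606 km

PM4→GL7: c = 0.034276 rad, d = 218.37 km
GL7→FT-28: c = 0.032963 rad, d = 210.01 km
FT-28→HYD6: c = 0.184903 rad, d = 1178.02 km
Total = 218.37 + 210.01 + 1178.02 = 1606.40 km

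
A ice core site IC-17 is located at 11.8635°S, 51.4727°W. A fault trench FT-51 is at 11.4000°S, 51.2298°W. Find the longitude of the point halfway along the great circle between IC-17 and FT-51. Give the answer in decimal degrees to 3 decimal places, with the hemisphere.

Bx = cos φ₂ cos Δλ = 0.980262,  By = cos φ₂ sin Δλ = 0.004156
φₘ = atan2(sin φ₁ + sin φ₂, √((cos φ₁ + Bx)² + By²)) = -11.63178°
λₘ = λ₁ + atan2(By, cos φ₁ + Bx) = -51.35115°

51.351°W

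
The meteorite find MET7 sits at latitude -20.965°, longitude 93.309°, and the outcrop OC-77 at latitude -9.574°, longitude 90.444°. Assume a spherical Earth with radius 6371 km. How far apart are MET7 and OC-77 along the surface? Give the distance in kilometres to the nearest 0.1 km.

1303.2 km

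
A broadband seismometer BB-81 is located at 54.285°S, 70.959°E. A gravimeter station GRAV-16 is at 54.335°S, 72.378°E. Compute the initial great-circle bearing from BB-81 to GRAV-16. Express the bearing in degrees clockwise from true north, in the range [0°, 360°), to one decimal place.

94.0°

Δλ = 1.4190°
y = sin Δλ · cos φ₂ = 0.014438
x = cos φ₁ sin φ₂ − sin φ₁ cos φ₂ cos Δλ = -0.001018
θ = atan2(y, x) = 94.0324° → 94.0324° (mod 360°)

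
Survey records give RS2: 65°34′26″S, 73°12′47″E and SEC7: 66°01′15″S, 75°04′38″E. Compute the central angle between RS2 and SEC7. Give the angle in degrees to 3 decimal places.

RS2: φ = -65.57389°, λ = +73.21306°
SEC7: φ = -66.02083°, λ = +75.07722°
Δφ = -0.4469°,  Δλ = 1.8642°
a = sin²(Δφ/2) + cos φ₁ cos φ₂ sin²(Δλ/2) = 0.000060
c = 2·arcsin(√a) = 0.015451 rad = 0.8853°

0.885°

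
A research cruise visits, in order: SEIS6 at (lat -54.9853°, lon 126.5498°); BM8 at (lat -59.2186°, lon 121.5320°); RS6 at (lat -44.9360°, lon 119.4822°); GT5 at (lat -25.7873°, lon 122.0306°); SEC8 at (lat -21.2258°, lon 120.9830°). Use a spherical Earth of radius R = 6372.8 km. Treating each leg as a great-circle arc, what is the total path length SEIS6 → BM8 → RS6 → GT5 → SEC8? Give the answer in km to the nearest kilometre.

SEIS6→BM8: c = 0.087819 rad, d = 559.65 km
BM8→RS6: c = 0.250216 rad, d = 1594.58 km
RS6→GT5: c = 0.336124 rad, d = 2142.05 km
GT5→SEC8: c = 0.081358 rad, d = 518.48 km
Total = 559.65 + 1594.58 + 2142.05 + 518.48 = 4814.76 km

4815 km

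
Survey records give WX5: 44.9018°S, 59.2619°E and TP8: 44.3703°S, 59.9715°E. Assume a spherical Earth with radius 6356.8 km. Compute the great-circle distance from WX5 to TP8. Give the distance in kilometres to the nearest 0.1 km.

Δφ = 0.5315°,  Δλ = 0.7096°
a = sin²(Δφ/2) + cos φ₁ cos φ₂ sin²(Δλ/2) = 0.000041
c = 2·arcsin(√a) = 0.012795 rad = 0.7331°
d = R·c = 6356.8 × 0.012795 = 81.3 km

81.3 km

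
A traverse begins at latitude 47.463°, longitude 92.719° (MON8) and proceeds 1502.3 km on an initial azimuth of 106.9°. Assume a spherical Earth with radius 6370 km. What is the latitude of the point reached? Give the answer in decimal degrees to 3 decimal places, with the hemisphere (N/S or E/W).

δ = d/R = 1502.3/6370 = 0.235840 rad
φ₂ = arcsin(sin φ₁ cos δ + cos φ₁ sin δ cos θ)
   = arcsin(0.73684·0.97232 + 0.67607·0.23366·-0.29070) = 42.10736°
λ₂ = λ₁ + atan2(sin θ sin δ cos φ₁, cos δ − sin φ₁ sin φ₂) = 110.25773°

42.107°N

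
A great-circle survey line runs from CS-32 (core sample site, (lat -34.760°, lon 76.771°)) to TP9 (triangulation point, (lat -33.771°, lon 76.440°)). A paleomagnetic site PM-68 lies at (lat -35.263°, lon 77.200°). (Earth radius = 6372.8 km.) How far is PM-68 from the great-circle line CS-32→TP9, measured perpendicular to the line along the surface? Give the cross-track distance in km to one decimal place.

22.5 km

δ₁₃ = central angle CS-32→PM-68 = 0.010709 rad  (haversine)
θ₁₃ = bearing CS-32→PM-68 = 145.187°,  θ₁₂ = bearing CS-32→TP9 = 344.446°
dₓₜ = R·arcsin(sin δ₁₃ · sin(θ₁₃ − θ₁₂)) = 6372.8·arcsin(0.01071·sin(-199.259°)) = 22.509 km
|dₓₜ| = 22.509 km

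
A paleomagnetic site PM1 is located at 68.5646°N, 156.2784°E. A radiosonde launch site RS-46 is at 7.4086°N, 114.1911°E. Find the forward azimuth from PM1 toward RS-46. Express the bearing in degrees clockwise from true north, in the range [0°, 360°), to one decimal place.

Δλ = -42.0873°
y = sin Δλ · cos φ₂ = -0.664667
x = cos φ₁ sin φ₂ − sin φ₁ cos φ₂ cos Δλ = -0.637902
θ = atan2(y, x) = -133.8229° → 226.1771° (mod 360°)

226.2°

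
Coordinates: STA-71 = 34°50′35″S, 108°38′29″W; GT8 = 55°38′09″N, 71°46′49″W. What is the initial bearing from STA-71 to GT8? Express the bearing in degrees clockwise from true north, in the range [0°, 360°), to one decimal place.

19.9°

STA-71: φ = -34.84306°, λ = -108.64139°
GT8: φ = +55.63583°, λ = -71.78028°
Δλ = 36.8611°
y = sin Δλ · cos φ₂ = 0.338601
x = cos φ₁ sin φ₂ − sin φ₁ cos φ₂ cos Δλ = 0.935497
θ = atan2(y, x) = 19.8976° → 19.8976° (mod 360°)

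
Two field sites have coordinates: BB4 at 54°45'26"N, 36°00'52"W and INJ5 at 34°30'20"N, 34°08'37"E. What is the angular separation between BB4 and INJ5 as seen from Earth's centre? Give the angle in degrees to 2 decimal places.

BB4: φ = +54.75722°, λ = -36.01444°
INJ5: φ = +34.50556°, λ = +34.14361°
Δφ = -20.2517°,  Δλ = 70.1581°
a = sin²(Δφ/2) + cos φ₁ cos φ₂ sin²(Δλ/2) = 0.187969
c = 2·arcsin(√a) = 0.896865 rad = 51.3866°

51.39°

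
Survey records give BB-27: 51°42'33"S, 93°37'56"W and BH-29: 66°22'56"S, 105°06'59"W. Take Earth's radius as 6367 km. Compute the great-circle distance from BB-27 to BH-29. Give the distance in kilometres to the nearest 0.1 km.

1751.1 km

BB-27: φ = -51.70917°, λ = -93.63222°
BH-29: φ = -66.38222°, λ = -105.11639°
Δφ = -14.6731°,  Δλ = -11.4842°
a = sin²(Δφ/2) + cos φ₁ cos φ₂ sin²(Δλ/2) = 0.018792
c = 2·arcsin(√a) = 0.275031 rad = 15.7581°
d = R·c = 6367 × 0.275031 = 1751.1 km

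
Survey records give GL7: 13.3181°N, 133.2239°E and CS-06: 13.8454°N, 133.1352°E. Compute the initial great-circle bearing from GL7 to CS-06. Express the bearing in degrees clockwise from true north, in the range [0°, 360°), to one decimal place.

Δλ = -0.0887°
y = sin Δλ · cos φ₂ = -0.001503
x = cos φ₁ sin φ₂ − sin φ₁ cos φ₂ cos Δλ = 0.009203
θ = atan2(y, x) = -9.2760° → 350.7240° (mod 360°)

350.7°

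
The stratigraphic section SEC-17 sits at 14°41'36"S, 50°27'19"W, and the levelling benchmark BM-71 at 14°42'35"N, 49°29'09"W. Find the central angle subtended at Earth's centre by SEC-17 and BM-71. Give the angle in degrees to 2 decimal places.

SEC-17: φ = -14.69333°, λ = -50.45528°
BM-71: φ = +14.70972°, λ = -49.48583°
Δφ = 29.4031°,  Δλ = 0.9694°
a = sin²(Δφ/2) + cos φ₁ cos φ₂ sin²(Δλ/2) = 0.064473
c = 2·arcsin(√a) = 0.513453 rad = 29.4187°

29.42°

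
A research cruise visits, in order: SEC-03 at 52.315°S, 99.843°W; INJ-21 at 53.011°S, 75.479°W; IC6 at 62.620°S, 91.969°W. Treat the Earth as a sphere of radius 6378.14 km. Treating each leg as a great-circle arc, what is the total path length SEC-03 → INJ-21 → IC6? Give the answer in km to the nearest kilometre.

3080 km

SEC-03→INJ-21: c = 0.256947 rad, d = 1638.84 km
INJ-21→IC6: c = 0.225917 rad, d = 1440.93 km
Total = 1638.84 + 1440.93 = 3079.78 km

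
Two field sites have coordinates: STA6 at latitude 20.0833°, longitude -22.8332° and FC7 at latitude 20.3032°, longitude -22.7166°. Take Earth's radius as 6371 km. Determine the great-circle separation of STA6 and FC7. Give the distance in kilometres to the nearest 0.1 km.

27.3 km

Δφ = 0.2199°,  Δλ = 0.1166°
a = sin²(Δφ/2) + cos φ₁ cos φ₂ sin²(Δλ/2) = 0.000005
c = 2·arcsin(√a) = 0.004287 rad = 0.2456°
d = R·c = 6371 × 0.004287 = 27.3 km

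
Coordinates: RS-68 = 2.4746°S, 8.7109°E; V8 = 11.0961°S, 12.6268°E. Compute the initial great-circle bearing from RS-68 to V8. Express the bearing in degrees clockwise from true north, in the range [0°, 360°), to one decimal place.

155.9°

Δλ = 3.9159°
y = sin Δλ · cos φ₂ = 0.067015
x = cos φ₁ sin φ₂ − sin φ₁ cos φ₂ cos Δλ = -0.150005
θ = atan2(y, x) = 155.9271° → 155.9271° (mod 360°)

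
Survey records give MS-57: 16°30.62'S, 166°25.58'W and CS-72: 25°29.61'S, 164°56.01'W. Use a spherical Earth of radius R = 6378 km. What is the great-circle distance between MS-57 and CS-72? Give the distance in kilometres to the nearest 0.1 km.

1011.9 km

MS-57: φ = -16.51033°, λ = -166.42633°
CS-72: φ = -25.49350°, λ = -164.93350°
Δφ = -8.9832°,  Δλ = 1.4928°
a = sin²(Δφ/2) + cos φ₁ cos φ₂ sin²(Δλ/2) = 0.006280
c = 2·arcsin(√a) = 0.158656 rad = 9.0903°
d = R·c = 6378 × 0.158656 = 1011.9 km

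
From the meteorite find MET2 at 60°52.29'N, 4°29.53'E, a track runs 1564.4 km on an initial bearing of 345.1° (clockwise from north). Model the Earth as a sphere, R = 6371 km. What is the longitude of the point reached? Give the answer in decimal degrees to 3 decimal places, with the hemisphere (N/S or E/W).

8.686°W

MET2: φ = +60.87150°, λ = +4.49217°
δ = d/R = 1564.4/6371 = 0.245550 rad
φ₂ = arcsin(sin φ₁ cos δ + cos φ₁ sin δ cos θ)
   = arcsin(0.87353·0.97000 + 0.48677·0.24309·0.96638) = 74.08672°
λ₂ = λ₁ + atan2(sin θ sin δ cos φ₁, cos δ − sin φ₁ sin φ₂) = -8.68566°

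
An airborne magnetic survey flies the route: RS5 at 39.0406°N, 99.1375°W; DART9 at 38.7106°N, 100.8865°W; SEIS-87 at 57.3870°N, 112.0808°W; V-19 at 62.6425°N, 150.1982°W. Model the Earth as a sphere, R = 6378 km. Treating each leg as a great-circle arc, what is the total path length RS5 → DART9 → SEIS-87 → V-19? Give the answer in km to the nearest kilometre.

RS5→DART9: c = 0.024452 rad, d = 155.96 km
DART9→SEIS-87: c = 0.350093 rad, d = 2232.89 km
SEIS-87→V-19: c = 0.339327 rad, d = 2164.23 km
Total = 155.96 + 2232.89 + 2164.23 = 4553.08 km

4553 km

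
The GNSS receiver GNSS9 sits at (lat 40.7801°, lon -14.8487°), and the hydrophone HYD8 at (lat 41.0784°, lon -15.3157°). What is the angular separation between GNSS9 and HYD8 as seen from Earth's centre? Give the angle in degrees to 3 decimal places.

0.462°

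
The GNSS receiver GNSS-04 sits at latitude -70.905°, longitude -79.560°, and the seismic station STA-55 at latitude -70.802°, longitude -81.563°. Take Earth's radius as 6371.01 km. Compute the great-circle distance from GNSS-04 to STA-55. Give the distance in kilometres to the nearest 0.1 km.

Δφ = 0.1030°,  Δλ = -2.0030°
a = sin²(Δφ/2) + cos φ₁ cos φ₂ sin²(Δλ/2) = 0.000034
c = 2·arcsin(√a) = 0.011606 rad = 0.6649°
d = R·c = 6371.01 × 0.011606 = 73.9 km

73.9 km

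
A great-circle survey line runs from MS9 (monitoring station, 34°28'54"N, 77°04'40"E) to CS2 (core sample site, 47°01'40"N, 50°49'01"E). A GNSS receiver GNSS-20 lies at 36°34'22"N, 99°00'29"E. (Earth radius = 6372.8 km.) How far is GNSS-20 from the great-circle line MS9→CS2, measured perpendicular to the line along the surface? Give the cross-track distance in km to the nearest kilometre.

1593 km

MS9: φ = +34.48167°, λ = +77.07778°
CS2: φ = +47.02778°, λ = +50.81694°
GNSS-20: φ = +36.57278°, λ = +99.00806°
δ₁₃ = central angle MS9→GNSS-20 = 0.312945 rad  (haversine)
θ₁₃ = bearing MS9→GNSS-20 = 76.974°,  θ₁₂ = bearing MS9→CS2 = 310.441°
dₓₜ = R·arcsin(sin δ₁₃ · sin(θ₁₃ − θ₁₂)) = 6372.8·arcsin(0.30786·sin(-233.467°)) = 1592.988 km
|dₓₜ| = 1592.988 km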